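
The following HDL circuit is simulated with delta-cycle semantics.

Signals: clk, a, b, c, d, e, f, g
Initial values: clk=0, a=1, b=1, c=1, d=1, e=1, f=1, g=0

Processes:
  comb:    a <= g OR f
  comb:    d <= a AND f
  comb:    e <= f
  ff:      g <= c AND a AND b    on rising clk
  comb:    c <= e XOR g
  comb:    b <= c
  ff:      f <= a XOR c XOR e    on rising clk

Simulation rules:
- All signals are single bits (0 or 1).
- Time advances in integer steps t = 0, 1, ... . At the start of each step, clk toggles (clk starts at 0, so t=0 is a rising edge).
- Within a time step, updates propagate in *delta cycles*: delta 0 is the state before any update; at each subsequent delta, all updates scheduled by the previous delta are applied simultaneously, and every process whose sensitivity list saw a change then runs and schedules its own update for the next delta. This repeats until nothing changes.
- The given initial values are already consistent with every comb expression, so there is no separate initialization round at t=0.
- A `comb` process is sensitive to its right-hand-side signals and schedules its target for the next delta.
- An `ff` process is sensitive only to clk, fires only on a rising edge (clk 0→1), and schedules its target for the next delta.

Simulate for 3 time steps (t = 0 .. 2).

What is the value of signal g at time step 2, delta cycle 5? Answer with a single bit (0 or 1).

t=0 Δ0: d=1 b=1 e=1 a=1 g=0 c=1 f=1 clk=0
  Δ1: clk:0→1
  Δ2: g:0→1
  Δ3: c:1→0
  Δ4: b:1→0
  (4Δ to stable)
t=1 Δ0: d=1 b=0 e=1 a=1 g=1 c=0 f=1 clk=1
  Δ1: clk:1→0
  (1Δ to stable)
t=2 Δ0: d=1 b=0 e=1 a=1 g=1 c=0 f=1 clk=0
  Δ1: clk:0→1
  Δ2: g:1→0, f:1→0
  Δ3: d:1→0, e:1→0, a:1→0, c:0→1
  Δ4: b:0→1, c:1→0
  Δ5: b:1→0
  (5Δ to stable)

0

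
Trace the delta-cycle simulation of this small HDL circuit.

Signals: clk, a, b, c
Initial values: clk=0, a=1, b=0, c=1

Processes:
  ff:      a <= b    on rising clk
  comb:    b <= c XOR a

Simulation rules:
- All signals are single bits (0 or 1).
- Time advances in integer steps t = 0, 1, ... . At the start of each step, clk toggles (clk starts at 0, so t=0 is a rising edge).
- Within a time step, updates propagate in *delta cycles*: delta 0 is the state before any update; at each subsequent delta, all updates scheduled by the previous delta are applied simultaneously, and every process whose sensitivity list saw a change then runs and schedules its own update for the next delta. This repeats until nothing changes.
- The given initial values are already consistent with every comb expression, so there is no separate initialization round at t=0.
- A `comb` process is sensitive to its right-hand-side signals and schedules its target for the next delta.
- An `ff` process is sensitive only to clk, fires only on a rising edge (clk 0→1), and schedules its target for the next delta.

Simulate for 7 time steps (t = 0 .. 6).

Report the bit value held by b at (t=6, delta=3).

t=0 Δ0: a=1 c=1 b=0 clk=0
  Δ1: clk:0→1
  Δ2: a:1→0
  Δ3: b:0→1
  (3Δ to stable)
t=1 Δ0: a=0 c=1 b=1 clk=1
  Δ1: clk:1→0
  (1Δ to stable)
t=2 Δ0: a=0 c=1 b=1 clk=0
  Δ1: clk:0→1
  Δ2: a:0→1
  Δ3: b:1→0
  (3Δ to stable)
t=3 Δ0: a=1 c=1 b=0 clk=1
  Δ1: clk:1→0
  (1Δ to stable)
t=4 Δ0: a=1 c=1 b=0 clk=0
  Δ1: clk:0→1
  Δ2: a:1→0
  Δ3: b:0→1
  (3Δ to stable)
t=5 Δ0: a=0 c=1 b=1 clk=1
  Δ1: clk:1→0
  (1Δ to stable)
t=6 Δ0: a=0 c=1 b=1 clk=0
  Δ1: clk:0→1
  Δ2: a:0→1
  Δ3: b:1→0
  (3Δ to stable)

0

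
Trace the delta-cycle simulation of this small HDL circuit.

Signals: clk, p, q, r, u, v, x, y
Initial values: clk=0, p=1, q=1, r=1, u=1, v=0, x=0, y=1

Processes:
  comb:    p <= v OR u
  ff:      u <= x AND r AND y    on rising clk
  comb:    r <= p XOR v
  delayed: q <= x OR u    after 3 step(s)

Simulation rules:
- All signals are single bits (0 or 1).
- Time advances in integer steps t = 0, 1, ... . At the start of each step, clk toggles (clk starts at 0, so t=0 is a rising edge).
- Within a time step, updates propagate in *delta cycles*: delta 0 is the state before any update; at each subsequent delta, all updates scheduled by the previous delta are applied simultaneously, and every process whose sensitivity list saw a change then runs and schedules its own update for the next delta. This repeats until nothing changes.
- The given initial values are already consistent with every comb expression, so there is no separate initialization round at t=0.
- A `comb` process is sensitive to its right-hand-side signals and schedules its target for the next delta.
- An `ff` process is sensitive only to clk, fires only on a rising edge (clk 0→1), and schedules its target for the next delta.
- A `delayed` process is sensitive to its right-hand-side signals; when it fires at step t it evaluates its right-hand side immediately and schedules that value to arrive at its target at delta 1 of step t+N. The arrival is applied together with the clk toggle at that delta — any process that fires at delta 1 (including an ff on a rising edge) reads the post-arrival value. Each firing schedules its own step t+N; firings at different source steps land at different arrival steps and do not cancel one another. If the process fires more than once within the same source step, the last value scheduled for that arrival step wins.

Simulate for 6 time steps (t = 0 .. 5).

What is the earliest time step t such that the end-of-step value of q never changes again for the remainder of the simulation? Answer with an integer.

3

t=0 Δ0: q=1 x=0 clk=0 r=1 y=1 u=1 v=0 p=1
  Δ1: clk:0→1
  Δ2: u:1→0
  Δ3: p:1→0
  Δ4: r:1→0
  (4Δ to stable)
t=1 Δ0: q=1 x=0 clk=1 r=0 y=1 u=0 v=0 p=0
  Δ1: clk:1→0
  (1Δ to stable)
t=2 Δ0: q=1 x=0 clk=0 r=0 y=1 u=0 v=0 p=0
  Δ1: clk:0→1
  (1Δ to stable)
t=3 Δ0: q=1 x=0 clk=1 r=0 y=1 u=0 v=0 p=0
  Δ1: q:1→0, clk:1→0
  (1Δ to stable)
t=4 Δ0: q=0 x=0 clk=0 r=0 y=1 u=0 v=0 p=0
  Δ1: clk:0→1
  (1Δ to stable)
t=5 Δ0: q=0 x=0 clk=1 r=0 y=1 u=0 v=0 p=0
  Δ1: clk:1→0
  (1Δ to stable)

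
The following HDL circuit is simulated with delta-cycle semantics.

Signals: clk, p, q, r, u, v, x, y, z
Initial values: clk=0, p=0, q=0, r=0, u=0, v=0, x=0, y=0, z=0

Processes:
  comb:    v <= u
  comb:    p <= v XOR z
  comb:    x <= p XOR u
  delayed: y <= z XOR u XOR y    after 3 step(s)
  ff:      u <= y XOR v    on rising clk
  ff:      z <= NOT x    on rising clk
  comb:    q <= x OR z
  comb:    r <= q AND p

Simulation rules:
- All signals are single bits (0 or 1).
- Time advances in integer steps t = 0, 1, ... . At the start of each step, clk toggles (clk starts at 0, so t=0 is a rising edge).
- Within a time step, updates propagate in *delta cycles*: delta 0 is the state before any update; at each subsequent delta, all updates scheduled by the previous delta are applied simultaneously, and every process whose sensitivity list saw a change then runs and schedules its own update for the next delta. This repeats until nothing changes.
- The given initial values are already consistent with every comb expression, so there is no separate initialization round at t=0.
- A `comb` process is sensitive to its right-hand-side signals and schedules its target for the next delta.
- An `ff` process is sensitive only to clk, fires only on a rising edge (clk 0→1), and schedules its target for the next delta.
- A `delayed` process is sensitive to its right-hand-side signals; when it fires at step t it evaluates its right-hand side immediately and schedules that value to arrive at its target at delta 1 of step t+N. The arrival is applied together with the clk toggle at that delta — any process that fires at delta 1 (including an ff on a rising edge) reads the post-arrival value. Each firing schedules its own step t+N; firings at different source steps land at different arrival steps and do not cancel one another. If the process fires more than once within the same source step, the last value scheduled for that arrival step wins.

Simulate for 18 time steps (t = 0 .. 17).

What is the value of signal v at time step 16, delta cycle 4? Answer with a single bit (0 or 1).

[bits: p,q,r,x,u,v,clk,z,y]
t=0: Δ0=000000000 Δ1=000000100 Δ2=000000110 Δ3=110000110 Δ4=111100110 | 4Δ
t=1: Δ0=111100110 Δ1=111100010 | 1Δ
t=2: Δ0=111100010 Δ1=111100110 Δ2=111100100 Δ3=011100100 Δ4=010000100 Δ5=000000100 | 5Δ
t=3: Δ0=000000100 Δ1=000000001 | 1Δ
t=4: Δ0=000000001 Δ1=000000101 Δ2=000010111 Δ3=110111111 Δ4=011011111 Δ5=010111111 | 5Δ
t=5: Δ0=010111111 Δ1=010111010 | 1Δ
t=6: Δ0=010111010 Δ1=010111111 Δ2=010101101 Δ3=110000101 Δ4=001100101 Δ5=010000101 Δ6=000000101 | 6Δ
t=7: Δ0=000000101 Δ1=000000001 | 1Δ
t=8: Δ0=000000001 Δ1=000000100 Δ2=000000110 Δ3=110000110 Δ4=111100110 | 4Δ
t=9: Δ0=111100110 Δ1=111100011 | 1Δ
t=10: Δ0=111100011 Δ1=111100111 Δ2=111110101 Δ3=011011101 Δ4=100111101 Δ5=110011101 Δ6=101011101 Δ7=100011101 | 7Δ
t=11: Δ0=100011101 Δ1=100011001 | 1Δ
t=12: Δ0=100011001 Δ1=100011100 Δ2=100011110 Δ3=010011110 Δ4=010111110 | 4Δ
t=13: Δ0=010111110 Δ1=010111010 | 1Δ
t=14: Δ0=010111010 Δ1=010111110 Δ2=010111100 Δ3=110111100 Δ4=111011100 Δ5=101011100 Δ6=100011100 | 6Δ
t=15: Δ0=100011100 Δ1=100011000 | 1Δ
t=16: Δ0=100011000 Δ1=100011100 Δ2=100011110 Δ3=010011110 Δ4=010111110 | 4Δ
t=17: Δ0=010111110 Δ1=010111011 | 1Δ

1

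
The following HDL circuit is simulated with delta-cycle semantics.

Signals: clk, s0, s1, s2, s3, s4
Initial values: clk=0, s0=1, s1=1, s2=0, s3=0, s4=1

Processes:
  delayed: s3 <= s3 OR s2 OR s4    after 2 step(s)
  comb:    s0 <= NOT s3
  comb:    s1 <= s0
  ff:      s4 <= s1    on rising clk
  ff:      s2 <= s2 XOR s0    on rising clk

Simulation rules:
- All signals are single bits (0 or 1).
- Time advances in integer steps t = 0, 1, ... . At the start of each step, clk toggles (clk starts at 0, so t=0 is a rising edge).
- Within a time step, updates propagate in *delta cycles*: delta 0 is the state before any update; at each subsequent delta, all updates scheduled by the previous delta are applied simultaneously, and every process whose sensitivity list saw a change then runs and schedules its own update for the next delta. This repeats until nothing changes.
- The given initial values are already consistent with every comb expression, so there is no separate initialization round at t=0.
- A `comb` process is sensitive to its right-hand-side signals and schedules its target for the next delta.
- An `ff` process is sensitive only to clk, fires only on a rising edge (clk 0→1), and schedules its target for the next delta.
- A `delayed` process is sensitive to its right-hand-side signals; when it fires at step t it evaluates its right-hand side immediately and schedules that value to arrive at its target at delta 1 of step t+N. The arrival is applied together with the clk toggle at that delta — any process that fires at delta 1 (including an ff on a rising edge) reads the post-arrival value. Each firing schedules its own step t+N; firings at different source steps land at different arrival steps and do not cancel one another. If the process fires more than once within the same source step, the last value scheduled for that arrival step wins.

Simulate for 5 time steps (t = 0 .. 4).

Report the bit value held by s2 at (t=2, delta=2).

0

t=0 Δ0: s1=1 clk=0 s4=1 s3=0 s0=1 s2=0
  Δ1: clk:0→1
  Δ2: s2:0→1
  (2Δ to stable)
t=1 Δ0: s1=1 clk=1 s4=1 s3=0 s0=1 s2=1
  Δ1: clk:1→0
  (1Δ to stable)
t=2 Δ0: s1=1 clk=0 s4=1 s3=0 s0=1 s2=1
  Δ1: clk:0→1, s3:0→1
  Δ2: s0:1→0, s2:1→0
  Δ3: s1:1→0
  (3Δ to stable)
t=3 Δ0: s1=0 clk=1 s4=1 s3=1 s0=0 s2=0
  Δ1: clk:1→0
  (1Δ to stable)
t=4 Δ0: s1=0 clk=0 s4=1 s3=1 s0=0 s2=0
  Δ1: clk:0→1
  Δ2: s4:1→0
  (2Δ to stable)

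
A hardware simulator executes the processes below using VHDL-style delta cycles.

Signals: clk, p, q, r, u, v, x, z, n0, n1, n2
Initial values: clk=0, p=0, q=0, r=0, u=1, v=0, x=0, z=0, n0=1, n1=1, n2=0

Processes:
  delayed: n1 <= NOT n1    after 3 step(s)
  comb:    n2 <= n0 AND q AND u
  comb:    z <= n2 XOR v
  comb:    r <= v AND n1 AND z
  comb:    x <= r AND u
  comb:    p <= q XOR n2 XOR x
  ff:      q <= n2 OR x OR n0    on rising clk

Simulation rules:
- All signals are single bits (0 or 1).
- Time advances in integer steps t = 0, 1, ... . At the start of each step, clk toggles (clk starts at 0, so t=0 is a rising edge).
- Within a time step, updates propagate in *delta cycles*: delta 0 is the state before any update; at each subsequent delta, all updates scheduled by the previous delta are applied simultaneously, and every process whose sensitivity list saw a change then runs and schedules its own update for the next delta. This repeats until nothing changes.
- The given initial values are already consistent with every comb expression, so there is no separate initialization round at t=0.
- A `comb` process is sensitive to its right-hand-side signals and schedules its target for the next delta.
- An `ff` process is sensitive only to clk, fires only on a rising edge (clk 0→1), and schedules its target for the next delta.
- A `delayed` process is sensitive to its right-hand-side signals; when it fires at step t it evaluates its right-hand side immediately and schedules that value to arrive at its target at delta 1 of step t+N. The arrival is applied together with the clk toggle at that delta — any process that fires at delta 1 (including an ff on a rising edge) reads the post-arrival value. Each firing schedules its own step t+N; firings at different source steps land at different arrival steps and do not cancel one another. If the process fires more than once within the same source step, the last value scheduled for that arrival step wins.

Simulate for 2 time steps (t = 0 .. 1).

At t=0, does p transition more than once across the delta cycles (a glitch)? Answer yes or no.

yes

t0.Δ0 v=0 q=0 n2=0 clk=0 r=0 n1=1 u=1 n0=1 z=0 p=0 x=0
t0.Δ1 v=0 q=0 n2=0 clk=1 r=0 n1=1 u=1 n0=1 z=0 p=0 x=0
t0.Δ2 v=0 q=1 n2=0 clk=1 r=0 n1=1 u=1 n0=1 z=0 p=0 x=0
t0.Δ3 v=0 q=1 n2=1 clk=1 r=0 n1=1 u=1 n0=1 z=0 p=1 x=0
t0.Δ4 v=0 q=1 n2=1 clk=1 r=0 n1=1 u=1 n0=1 z=1 p=0 x=0
t1.Δ0 v=0 q=1 n2=1 clk=1 r=0 n1=1 u=1 n0=1 z=1 p=0 x=0
t1.Δ1 v=0 q=1 n2=1 clk=0 r=0 n1=1 u=1 n0=1 z=1 p=0 x=0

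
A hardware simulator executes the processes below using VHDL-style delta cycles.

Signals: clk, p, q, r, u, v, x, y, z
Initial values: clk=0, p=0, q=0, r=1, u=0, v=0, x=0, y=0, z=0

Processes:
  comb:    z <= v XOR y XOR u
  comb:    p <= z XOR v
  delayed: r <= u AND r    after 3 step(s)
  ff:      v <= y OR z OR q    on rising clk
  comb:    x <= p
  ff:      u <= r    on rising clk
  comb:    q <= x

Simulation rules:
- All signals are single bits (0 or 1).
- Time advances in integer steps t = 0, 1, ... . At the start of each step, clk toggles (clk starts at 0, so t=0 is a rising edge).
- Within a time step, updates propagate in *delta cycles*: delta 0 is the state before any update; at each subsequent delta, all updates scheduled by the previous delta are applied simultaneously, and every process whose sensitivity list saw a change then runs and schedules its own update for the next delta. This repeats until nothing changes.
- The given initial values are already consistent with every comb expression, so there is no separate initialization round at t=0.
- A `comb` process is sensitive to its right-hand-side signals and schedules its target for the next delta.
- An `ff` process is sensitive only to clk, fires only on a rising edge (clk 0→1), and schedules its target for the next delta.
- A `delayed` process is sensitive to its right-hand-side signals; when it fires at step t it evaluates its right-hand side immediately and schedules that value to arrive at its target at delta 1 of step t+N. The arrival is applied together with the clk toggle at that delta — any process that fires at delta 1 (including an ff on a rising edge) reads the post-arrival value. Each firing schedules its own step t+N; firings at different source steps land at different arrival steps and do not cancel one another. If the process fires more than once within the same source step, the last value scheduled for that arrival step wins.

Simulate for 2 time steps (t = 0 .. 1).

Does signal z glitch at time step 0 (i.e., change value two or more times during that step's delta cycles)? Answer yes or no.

no

t=0 Δ0: v=0 y=0 x=0 r=1 p=0 u=0 z=0 q=0 clk=0
  Δ1: clk:0→1
  Δ2: u:0→1
  Δ3: z:0→1
  Δ4: p:0→1
  Δ5: x:0→1
  Δ6: q:0→1
  (6Δ to stable)
t=1 Δ0: v=0 y=0 x=1 r=1 p=1 u=1 z=1 q=1 clk=1
  Δ1: clk:1→0
  (1Δ to stable)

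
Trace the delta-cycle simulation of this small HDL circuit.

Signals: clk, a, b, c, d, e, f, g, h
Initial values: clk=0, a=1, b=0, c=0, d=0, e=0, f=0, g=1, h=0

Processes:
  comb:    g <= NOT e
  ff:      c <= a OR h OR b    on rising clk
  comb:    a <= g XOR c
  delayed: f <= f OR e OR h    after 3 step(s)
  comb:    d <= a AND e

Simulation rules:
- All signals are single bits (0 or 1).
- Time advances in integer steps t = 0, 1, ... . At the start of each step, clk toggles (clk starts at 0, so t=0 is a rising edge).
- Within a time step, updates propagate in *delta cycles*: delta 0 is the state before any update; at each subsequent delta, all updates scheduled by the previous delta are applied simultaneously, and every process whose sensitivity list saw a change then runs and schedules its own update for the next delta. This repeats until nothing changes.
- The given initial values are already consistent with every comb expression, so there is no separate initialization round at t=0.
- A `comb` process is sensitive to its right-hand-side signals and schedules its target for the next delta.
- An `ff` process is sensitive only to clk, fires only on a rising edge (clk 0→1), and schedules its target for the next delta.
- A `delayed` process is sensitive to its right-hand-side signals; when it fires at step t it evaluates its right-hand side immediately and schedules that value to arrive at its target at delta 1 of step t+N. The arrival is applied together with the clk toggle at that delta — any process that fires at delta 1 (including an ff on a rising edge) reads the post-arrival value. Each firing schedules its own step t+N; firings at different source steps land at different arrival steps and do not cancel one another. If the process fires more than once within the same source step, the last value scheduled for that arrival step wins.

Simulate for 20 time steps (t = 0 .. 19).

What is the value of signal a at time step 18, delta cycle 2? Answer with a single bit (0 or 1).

[bits: a,f,c,g,b,e,clk,h,d]
t=0: Δ0=100100000 Δ1=100100100 Δ2=101100100 Δ3=001100100 | 3Δ
t=1: Δ0=001100100 Δ1=001100000 | 1Δ
t=2: Δ0=001100000 Δ1=001100100 Δ2=000100100 Δ3=100100100 | 3Δ
t=3: Δ0=100100100 Δ1=100100000 | 1Δ
t=4: Δ0=100100000 Δ1=100100100 Δ2=101100100 Δ3=001100100 | 3Δ
t=5: Δ0=001100100 Δ1=001100000 | 1Δ
t=6: Δ0=001100000 Δ1=001100100 Δ2=000100100 Δ3=100100100 | 3Δ
t=7: Δ0=100100100 Δ1=100100000 | 1Δ
t=8: Δ0=100100000 Δ1=100100100 Δ2=101100100 Δ3=001100100 | 3Δ
t=9: Δ0=001100100 Δ1=001100000 | 1Δ
t=10: Δ0=001100000 Δ1=001100100 Δ2=000100100 Δ3=100100100 | 3Δ
t=11: Δ0=100100100 Δ1=100100000 | 1Δ
t=12: Δ0=100100000 Δ1=100100100 Δ2=101100100 Δ3=001100100 | 3Δ
t=13: Δ0=001100100 Δ1=001100000 | 1Δ
t=14: Δ0=001100000 Δ1=001100100 Δ2=000100100 Δ3=100100100 | 3Δ
t=15: Δ0=100100100 Δ1=100100000 | 1Δ
t=16: Δ0=100100000 Δ1=100100100 Δ2=101100100 Δ3=001100100 | 3Δ
t=17: Δ0=001100100 Δ1=001100000 | 1Δ
t=18: Δ0=001100000 Δ1=001100100 Δ2=000100100 Δ3=100100100 | 3Δ
t=19: Δ0=100100100 Δ1=100100000 | 1Δ

0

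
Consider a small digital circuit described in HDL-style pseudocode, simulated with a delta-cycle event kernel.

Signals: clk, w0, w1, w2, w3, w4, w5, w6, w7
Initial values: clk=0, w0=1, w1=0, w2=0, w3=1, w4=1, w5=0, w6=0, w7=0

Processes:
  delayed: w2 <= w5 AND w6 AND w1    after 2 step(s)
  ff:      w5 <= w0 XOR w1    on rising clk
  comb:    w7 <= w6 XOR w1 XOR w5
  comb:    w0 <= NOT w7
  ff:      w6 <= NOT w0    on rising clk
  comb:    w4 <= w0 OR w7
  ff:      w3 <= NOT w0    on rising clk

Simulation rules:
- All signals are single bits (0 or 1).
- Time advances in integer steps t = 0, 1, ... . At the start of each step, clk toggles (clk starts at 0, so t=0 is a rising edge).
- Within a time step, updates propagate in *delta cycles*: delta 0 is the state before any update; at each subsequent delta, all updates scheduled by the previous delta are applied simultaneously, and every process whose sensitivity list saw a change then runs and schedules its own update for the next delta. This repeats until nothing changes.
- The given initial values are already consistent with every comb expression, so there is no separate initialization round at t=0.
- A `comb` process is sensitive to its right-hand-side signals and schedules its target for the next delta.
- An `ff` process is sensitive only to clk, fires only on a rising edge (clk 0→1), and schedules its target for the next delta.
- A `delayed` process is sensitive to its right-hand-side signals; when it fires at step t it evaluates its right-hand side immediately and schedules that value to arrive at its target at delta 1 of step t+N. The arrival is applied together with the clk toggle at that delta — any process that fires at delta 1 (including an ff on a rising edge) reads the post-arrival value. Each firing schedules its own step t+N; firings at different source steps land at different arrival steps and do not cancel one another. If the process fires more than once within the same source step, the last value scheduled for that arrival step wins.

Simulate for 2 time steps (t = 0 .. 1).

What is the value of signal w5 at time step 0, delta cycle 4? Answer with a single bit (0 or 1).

t0.Δ0 w6=0 clk=0 w1=0 w2=0 w4=1 w3=1 w0=1 w7=0 w5=0
t0.Δ1 w6=0 clk=1 w1=0 w2=0 w4=1 w3=1 w0=1 w7=0 w5=0
t0.Δ2 w6=0 clk=1 w1=0 w2=0 w4=1 w3=0 w0=1 w7=0 w5=1
t0.Δ3 w6=0 clk=1 w1=0 w2=0 w4=1 w3=0 w0=1 w7=1 w5=1
t0.Δ4 w6=0 clk=1 w1=0 w2=0 w4=1 w3=0 w0=0 w7=1 w5=1
t1.Δ0 w6=0 clk=1 w1=0 w2=0 w4=1 w3=0 w0=0 w7=1 w5=1
t1.Δ1 w6=0 clk=0 w1=0 w2=0 w4=1 w3=0 w0=0 w7=1 w5=1

1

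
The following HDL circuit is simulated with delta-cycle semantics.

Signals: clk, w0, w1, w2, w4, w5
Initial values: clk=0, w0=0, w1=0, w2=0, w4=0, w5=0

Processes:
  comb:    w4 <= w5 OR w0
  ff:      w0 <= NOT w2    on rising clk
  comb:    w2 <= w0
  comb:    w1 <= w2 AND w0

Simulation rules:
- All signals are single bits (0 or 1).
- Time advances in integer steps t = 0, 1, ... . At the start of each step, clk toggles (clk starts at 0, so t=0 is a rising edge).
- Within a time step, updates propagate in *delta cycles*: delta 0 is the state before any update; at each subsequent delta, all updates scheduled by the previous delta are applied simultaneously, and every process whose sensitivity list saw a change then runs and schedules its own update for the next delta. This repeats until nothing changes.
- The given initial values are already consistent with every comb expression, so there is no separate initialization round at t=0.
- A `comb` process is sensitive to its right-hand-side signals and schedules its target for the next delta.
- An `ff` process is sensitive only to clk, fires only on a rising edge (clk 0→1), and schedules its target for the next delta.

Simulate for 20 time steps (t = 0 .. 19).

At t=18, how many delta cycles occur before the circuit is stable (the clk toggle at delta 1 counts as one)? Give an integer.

t0.Δ0 w1=0 w0=0 w4=0 w5=0 clk=0 w2=0
t0.Δ1 w1=0 w0=0 w4=0 w5=0 clk=1 w2=0
t0.Δ2 w1=0 w0=1 w4=0 w5=0 clk=1 w2=0
t0.Δ3 w1=0 w0=1 w4=1 w5=0 clk=1 w2=1
t0.Δ4 w1=1 w0=1 w4=1 w5=0 clk=1 w2=1
t1.Δ0 w1=1 w0=1 w4=1 w5=0 clk=1 w2=1
t1.Δ1 w1=1 w0=1 w4=1 w5=0 clk=0 w2=1
t2.Δ0 w1=1 w0=1 w4=1 w5=0 clk=0 w2=1
t2.Δ1 w1=1 w0=1 w4=1 w5=0 clk=1 w2=1
t2.Δ2 w1=1 w0=0 w4=1 w5=0 clk=1 w2=1
t2.Δ3 w1=0 w0=0 w4=0 w5=0 clk=1 w2=0
t3.Δ0 w1=0 w0=0 w4=0 w5=0 clk=1 w2=0
t3.Δ1 w1=0 w0=0 w4=0 w5=0 clk=0 w2=0
t4.Δ0 w1=0 w0=0 w4=0 w5=0 clk=0 w2=0
t4.Δ1 w1=0 w0=0 w4=0 w5=0 clk=1 w2=0
t4.Δ2 w1=0 w0=1 w4=0 w5=0 clk=1 w2=0
t4.Δ3 w1=0 w0=1 w4=1 w5=0 clk=1 w2=1
t4.Δ4 w1=1 w0=1 w4=1 w5=0 clk=1 w2=1
t5.Δ0 w1=1 w0=1 w4=1 w5=0 clk=1 w2=1
t5.Δ1 w1=1 w0=1 w4=1 w5=0 clk=0 w2=1
t6.Δ0 w1=1 w0=1 w4=1 w5=0 clk=0 w2=1
t6.Δ1 w1=1 w0=1 w4=1 w5=0 clk=1 w2=1
t6.Δ2 w1=1 w0=0 w4=1 w5=0 clk=1 w2=1
t6.Δ3 w1=0 w0=0 w4=0 w5=0 clk=1 w2=0
t7.Δ0 w1=0 w0=0 w4=0 w5=0 clk=1 w2=0
t7.Δ1 w1=0 w0=0 w4=0 w5=0 clk=0 w2=0
t8.Δ0 w1=0 w0=0 w4=0 w5=0 clk=0 w2=0
t8.Δ1 w1=0 w0=0 w4=0 w5=0 clk=1 w2=0
t8.Δ2 w1=0 w0=1 w4=0 w5=0 clk=1 w2=0
t8.Δ3 w1=0 w0=1 w4=1 w5=0 clk=1 w2=1
t8.Δ4 w1=1 w0=1 w4=1 w5=0 clk=1 w2=1
t9.Δ0 w1=1 w0=1 w4=1 w5=0 clk=1 w2=1
t9.Δ1 w1=1 w0=1 w4=1 w5=0 clk=0 w2=1
t10.Δ0 w1=1 w0=1 w4=1 w5=0 clk=0 w2=1
t10.Δ1 w1=1 w0=1 w4=1 w5=0 clk=1 w2=1
t10.Δ2 w1=1 w0=0 w4=1 w5=0 clk=1 w2=1
t10.Δ3 w1=0 w0=0 w4=0 w5=0 clk=1 w2=0
t11.Δ0 w1=0 w0=0 w4=0 w5=0 clk=1 w2=0
t11.Δ1 w1=0 w0=0 w4=0 w5=0 clk=0 w2=0
t12.Δ0 w1=0 w0=0 w4=0 w5=0 clk=0 w2=0
t12.Δ1 w1=0 w0=0 w4=0 w5=0 clk=1 w2=0
t12.Δ2 w1=0 w0=1 w4=0 w5=0 clk=1 w2=0
t12.Δ3 w1=0 w0=1 w4=1 w5=0 clk=1 w2=1
t12.Δ4 w1=1 w0=1 w4=1 w5=0 clk=1 w2=1
t13.Δ0 w1=1 w0=1 w4=1 w5=0 clk=1 w2=1
t13.Δ1 w1=1 w0=1 w4=1 w5=0 clk=0 w2=1
t14.Δ0 w1=1 w0=1 w4=1 w5=0 clk=0 w2=1
t14.Δ1 w1=1 w0=1 w4=1 w5=0 clk=1 w2=1
t14.Δ2 w1=1 w0=0 w4=1 w5=0 clk=1 w2=1
t14.Δ3 w1=0 w0=0 w4=0 w5=0 clk=1 w2=0
t15.Δ0 w1=0 w0=0 w4=0 w5=0 clk=1 w2=0
t15.Δ1 w1=0 w0=0 w4=0 w5=0 clk=0 w2=0
t16.Δ0 w1=0 w0=0 w4=0 w5=0 clk=0 w2=0
t16.Δ1 w1=0 w0=0 w4=0 w5=0 clk=1 w2=0
t16.Δ2 w1=0 w0=1 w4=0 w5=0 clk=1 w2=0
t16.Δ3 w1=0 w0=1 w4=1 w5=0 clk=1 w2=1
t16.Δ4 w1=1 w0=1 w4=1 w5=0 clk=1 w2=1
t17.Δ0 w1=1 w0=1 w4=1 w5=0 clk=1 w2=1
t17.Δ1 w1=1 w0=1 w4=1 w5=0 clk=0 w2=1
t18.Δ0 w1=1 w0=1 w4=1 w5=0 clk=0 w2=1
t18.Δ1 w1=1 w0=1 w4=1 w5=0 clk=1 w2=1
t18.Δ2 w1=1 w0=0 w4=1 w5=0 clk=1 w2=1
t18.Δ3 w1=0 w0=0 w4=0 w5=0 clk=1 w2=0
t19.Δ0 w1=0 w0=0 w4=0 w5=0 clk=1 w2=0
t19.Δ1 w1=0 w0=0 w4=0 w5=0 clk=0 w2=0

3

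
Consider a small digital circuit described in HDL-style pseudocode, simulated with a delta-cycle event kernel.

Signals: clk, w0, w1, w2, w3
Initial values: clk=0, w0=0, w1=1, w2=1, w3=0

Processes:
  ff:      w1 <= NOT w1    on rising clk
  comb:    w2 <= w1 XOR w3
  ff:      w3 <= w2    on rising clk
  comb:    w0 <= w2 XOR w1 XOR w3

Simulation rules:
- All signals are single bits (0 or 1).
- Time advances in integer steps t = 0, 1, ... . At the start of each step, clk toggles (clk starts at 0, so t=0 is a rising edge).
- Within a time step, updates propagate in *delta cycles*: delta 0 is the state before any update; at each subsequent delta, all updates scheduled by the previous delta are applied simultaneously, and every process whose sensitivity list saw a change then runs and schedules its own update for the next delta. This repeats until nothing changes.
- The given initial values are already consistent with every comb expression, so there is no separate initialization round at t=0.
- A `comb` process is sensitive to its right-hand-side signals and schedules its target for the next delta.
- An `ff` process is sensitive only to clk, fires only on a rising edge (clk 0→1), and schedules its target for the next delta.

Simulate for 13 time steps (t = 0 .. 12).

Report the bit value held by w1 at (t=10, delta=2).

t=0 Δ0: w2=1 clk=0 w3=0 w0=0 w1=1
  Δ1: clk:0→1
  Δ2: w3:0→1, w1:1→0
  (2Δ to stable)
t=1 Δ0: w2=1 clk=1 w3=1 w0=0 w1=0
  Δ1: clk:1→0
  (1Δ to stable)
t=2 Δ0: w2=1 clk=0 w3=1 w0=0 w1=0
  Δ1: clk:0→1
  Δ2: w1:0→1
  Δ3: w2:1→0, w0:0→1
  Δ4: w0:1→0
  (4Δ to stable)
t=3 Δ0: w2=0 clk=1 w3=1 w0=0 w1=1
  Δ1: clk:1→0
  (1Δ to stable)
t=4 Δ0: w2=0 clk=0 w3=1 w0=0 w1=1
  Δ1: clk:0→1
  Δ2: w3:1→0, w1:1→0
  (2Δ to stable)
t=5 Δ0: w2=0 clk=1 w3=0 w0=0 w1=0
  Δ1: clk:1→0
  (1Δ to stable)
t=6 Δ0: w2=0 clk=0 w3=0 w0=0 w1=0
  Δ1: clk:0→1
  Δ2: w1:0→1
  Δ3: w2:0→1, w0:0→1
  Δ4: w0:1→0
  (4Δ to stable)
t=7 Δ0: w2=1 clk=1 w3=0 w0=0 w1=1
  Δ1: clk:1→0
  (1Δ to stable)
t=8 Δ0: w2=1 clk=0 w3=0 w0=0 w1=1
  Δ1: clk:0→1
  Δ2: w3:0→1, w1:1→0
  (2Δ to stable)
t=9 Δ0: w2=1 clk=1 w3=1 w0=0 w1=0
  Δ1: clk:1→0
  (1Δ to stable)
t=10 Δ0: w2=1 clk=0 w3=1 w0=0 w1=0
  Δ1: clk:0→1
  Δ2: w1:0→1
  Δ3: w2:1→0, w0:0→1
  Δ4: w0:1→0
  (4Δ to stable)
t=11 Δ0: w2=0 clk=1 w3=1 w0=0 w1=1
  Δ1: clk:1→0
  (1Δ to stable)
t=12 Δ0: w2=0 clk=0 w3=1 w0=0 w1=1
  Δ1: clk:0→1
  Δ2: w3:1→0, w1:1→0
  (2Δ to stable)

1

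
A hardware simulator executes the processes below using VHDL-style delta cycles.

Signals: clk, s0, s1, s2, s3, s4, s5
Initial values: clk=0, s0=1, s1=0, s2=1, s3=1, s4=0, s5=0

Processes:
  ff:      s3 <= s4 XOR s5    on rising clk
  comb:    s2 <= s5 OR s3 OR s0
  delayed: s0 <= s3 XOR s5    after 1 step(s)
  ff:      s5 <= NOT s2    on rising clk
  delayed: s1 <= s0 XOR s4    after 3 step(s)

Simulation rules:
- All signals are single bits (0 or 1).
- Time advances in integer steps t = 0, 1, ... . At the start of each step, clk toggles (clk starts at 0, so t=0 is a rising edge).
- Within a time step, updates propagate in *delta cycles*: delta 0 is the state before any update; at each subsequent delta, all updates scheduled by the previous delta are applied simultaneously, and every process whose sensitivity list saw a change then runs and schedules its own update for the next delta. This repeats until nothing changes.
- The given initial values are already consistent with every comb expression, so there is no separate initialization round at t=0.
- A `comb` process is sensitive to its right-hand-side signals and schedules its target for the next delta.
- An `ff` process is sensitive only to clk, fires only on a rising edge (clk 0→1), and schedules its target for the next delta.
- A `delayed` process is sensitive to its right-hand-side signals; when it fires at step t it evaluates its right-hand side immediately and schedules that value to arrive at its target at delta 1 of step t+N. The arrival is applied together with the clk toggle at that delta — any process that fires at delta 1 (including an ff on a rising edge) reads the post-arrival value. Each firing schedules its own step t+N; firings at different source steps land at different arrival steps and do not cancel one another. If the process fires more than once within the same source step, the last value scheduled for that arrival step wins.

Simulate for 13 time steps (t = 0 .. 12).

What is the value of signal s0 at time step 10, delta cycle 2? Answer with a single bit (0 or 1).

1

t=0 Δ0: s4=0 s0=1 s1=0 clk=0 s2=1 s3=1 s5=0
  Δ1: clk:0→1
  Δ2: s3:1→0
  (2Δ to stable)
t=1 Δ0: s4=0 s0=1 s1=0 clk=1 s2=1 s3=0 s5=0
  Δ1: s0:1→0, clk:1→0
  Δ2: s2:1→0
  (2Δ to stable)
t=2 Δ0: s4=0 s0=0 s1=0 clk=0 s2=0 s3=0 s5=0
  Δ1: clk:0→1
  Δ2: s5:0→1
  Δ3: s2:0→1
  (3Δ to stable)
t=3 Δ0: s4=0 s0=0 s1=0 clk=1 s2=1 s3=0 s5=1
  Δ1: s0:0→1, clk:1→0
  (1Δ to stable)
t=4 Δ0: s4=0 s0=1 s1=0 clk=0 s2=1 s3=0 s5=1
  Δ1: clk:0→1
  Δ2: s3:0→1, s5:1→0
  (2Δ to stable)
t=5 Δ0: s4=0 s0=1 s1=0 clk=1 s2=1 s3=1 s5=0
  Δ1: clk:1→0
  (1Δ to stable)
t=6 Δ0: s4=0 s0=1 s1=0 clk=0 s2=1 s3=1 s5=0
  Δ1: s1:0→1, clk:0→1
  Δ2: s3:1→0
  (2Δ to stable)
t=7 Δ0: s4=0 s0=1 s1=1 clk=1 s2=1 s3=0 s5=0
  Δ1: s0:1→0, clk:1→0
  Δ2: s2:1→0
  (2Δ to stable)
t=8 Δ0: s4=0 s0=0 s1=1 clk=0 s2=0 s3=0 s5=0
  Δ1: clk:0→1
  Δ2: s5:0→1
  Δ3: s2:0→1
  (3Δ to stable)
t=9 Δ0: s4=0 s0=0 s1=1 clk=1 s2=1 s3=0 s5=1
  Δ1: s0:0→1, clk:1→0
  (1Δ to stable)
t=10 Δ0: s4=0 s0=1 s1=1 clk=0 s2=1 s3=0 s5=1
  Δ1: s1:1→0, clk:0→1
  Δ2: s3:0→1, s5:1→0
  (2Δ to stable)
t=11 Δ0: s4=0 s0=1 s1=0 clk=1 s2=1 s3=1 s5=0
  Δ1: clk:1→0
  (1Δ to stable)
t=12 Δ0: s4=0 s0=1 s1=0 clk=0 s2=1 s3=1 s5=0
  Δ1: s1:0→1, clk:0→1
  Δ2: s3:1→0
  (2Δ to stable)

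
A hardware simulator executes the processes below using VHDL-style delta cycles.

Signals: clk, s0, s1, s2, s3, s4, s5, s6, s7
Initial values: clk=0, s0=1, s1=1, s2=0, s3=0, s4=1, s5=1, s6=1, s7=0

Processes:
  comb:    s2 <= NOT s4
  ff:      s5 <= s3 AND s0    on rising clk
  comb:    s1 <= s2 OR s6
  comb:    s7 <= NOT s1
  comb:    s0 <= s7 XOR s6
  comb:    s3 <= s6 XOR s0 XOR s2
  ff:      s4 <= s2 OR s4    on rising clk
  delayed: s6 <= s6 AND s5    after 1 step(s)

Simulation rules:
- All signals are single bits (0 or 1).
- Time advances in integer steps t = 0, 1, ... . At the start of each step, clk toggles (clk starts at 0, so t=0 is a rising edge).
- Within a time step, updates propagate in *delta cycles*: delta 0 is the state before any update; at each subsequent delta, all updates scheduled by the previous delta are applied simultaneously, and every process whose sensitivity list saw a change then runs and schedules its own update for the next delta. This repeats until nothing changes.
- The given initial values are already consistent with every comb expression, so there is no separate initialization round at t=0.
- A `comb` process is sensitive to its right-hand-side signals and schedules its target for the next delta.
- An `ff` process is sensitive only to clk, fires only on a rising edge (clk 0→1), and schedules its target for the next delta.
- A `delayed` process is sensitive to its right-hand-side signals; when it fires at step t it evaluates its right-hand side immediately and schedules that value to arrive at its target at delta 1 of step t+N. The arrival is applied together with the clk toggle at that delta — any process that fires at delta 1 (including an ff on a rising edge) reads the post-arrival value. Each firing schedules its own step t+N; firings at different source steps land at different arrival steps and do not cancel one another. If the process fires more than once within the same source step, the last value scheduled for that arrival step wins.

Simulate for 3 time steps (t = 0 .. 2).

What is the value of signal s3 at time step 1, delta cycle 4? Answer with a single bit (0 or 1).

t0.Δ0 s6=1 s0=1 s3=0 s4=1 s2=0 clk=0 s1=1 s5=1 s7=0
t0.Δ1 s6=1 s0=1 s3=0 s4=1 s2=0 clk=1 s1=1 s5=1 s7=0
t0.Δ2 s6=1 s0=1 s3=0 s4=1 s2=0 clk=1 s1=1 s5=0 s7=0
t1.Δ0 s6=1 s0=1 s3=0 s4=1 s2=0 clk=1 s1=1 s5=0 s7=0
t1.Δ1 s6=0 s0=1 s3=0 s4=1 s2=0 clk=0 s1=1 s5=0 s7=0
t1.Δ2 s6=0 s0=0 s3=1 s4=1 s2=0 clk=0 s1=0 s5=0 s7=0
t1.Δ3 s6=0 s0=0 s3=0 s4=1 s2=0 clk=0 s1=0 s5=0 s7=1
t1.Δ4 s6=0 s0=1 s3=0 s4=1 s2=0 clk=0 s1=0 s5=0 s7=1
t1.Δ5 s6=0 s0=1 s3=1 s4=1 s2=0 clk=0 s1=0 s5=0 s7=1
t2.Δ0 s6=0 s0=1 s3=1 s4=1 s2=0 clk=0 s1=0 s5=0 s7=1
t2.Δ1 s6=0 s0=1 s3=1 s4=1 s2=0 clk=1 s1=0 s5=0 s7=1
t2.Δ2 s6=0 s0=1 s3=1 s4=1 s2=0 clk=1 s1=0 s5=1 s7=1

0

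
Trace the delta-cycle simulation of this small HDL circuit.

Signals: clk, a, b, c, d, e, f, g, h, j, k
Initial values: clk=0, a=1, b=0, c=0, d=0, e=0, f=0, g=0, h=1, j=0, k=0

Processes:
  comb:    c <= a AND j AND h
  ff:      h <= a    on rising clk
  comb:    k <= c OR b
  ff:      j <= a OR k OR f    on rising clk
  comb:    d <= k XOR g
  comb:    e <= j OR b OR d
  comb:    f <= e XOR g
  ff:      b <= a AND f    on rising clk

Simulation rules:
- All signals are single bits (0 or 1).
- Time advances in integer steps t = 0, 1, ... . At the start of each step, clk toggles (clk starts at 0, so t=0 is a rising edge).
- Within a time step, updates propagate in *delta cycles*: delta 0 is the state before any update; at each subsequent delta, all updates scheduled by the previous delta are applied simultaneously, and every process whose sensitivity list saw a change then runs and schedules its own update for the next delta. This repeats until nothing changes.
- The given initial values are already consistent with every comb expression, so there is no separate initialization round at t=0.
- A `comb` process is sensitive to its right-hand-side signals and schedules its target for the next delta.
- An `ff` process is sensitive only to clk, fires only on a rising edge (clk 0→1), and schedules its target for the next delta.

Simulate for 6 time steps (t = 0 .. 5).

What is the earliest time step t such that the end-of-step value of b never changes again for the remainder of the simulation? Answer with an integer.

2

[bits: h,b,g,d,clk,j,a,k,e,c,f]
t=0: Δ0=10000010000 Δ1=10001010000 Δ2=10001110000 Δ3=10001110110 Δ4=10001111111 Δ5=10011111111 | 5Δ
t=1: Δ0=10011111111 Δ1=10010111111 | 1Δ
t=2: Δ0=10010111111 Δ1=10011111111 Δ2=11011111111 | 2Δ
t=3: Δ0=11011111111 Δ1=11010111111 | 1Δ
t=4: Δ0=11010111111 Δ1=11011111111 | 1Δ
t=5: Δ0=11011111111 Δ1=11010111111 | 1Δ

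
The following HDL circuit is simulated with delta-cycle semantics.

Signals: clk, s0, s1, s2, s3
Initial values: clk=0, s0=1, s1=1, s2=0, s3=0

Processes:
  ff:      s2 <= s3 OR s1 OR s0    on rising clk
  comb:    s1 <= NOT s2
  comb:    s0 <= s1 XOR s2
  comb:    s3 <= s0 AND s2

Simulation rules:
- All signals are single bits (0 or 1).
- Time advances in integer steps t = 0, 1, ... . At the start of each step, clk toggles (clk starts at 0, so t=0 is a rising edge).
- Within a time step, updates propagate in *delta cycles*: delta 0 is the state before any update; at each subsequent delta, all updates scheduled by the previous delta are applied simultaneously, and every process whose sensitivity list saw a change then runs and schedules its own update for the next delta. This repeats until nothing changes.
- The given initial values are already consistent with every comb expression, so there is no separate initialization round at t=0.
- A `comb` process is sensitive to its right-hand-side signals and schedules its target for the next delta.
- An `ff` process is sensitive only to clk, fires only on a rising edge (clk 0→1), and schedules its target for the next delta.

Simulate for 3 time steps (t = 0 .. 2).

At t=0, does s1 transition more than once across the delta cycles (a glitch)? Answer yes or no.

[bits: s1,s3,clk,s0,s2]
t=0: Δ0=10010 Δ1=10110 Δ2=10111 Δ3=01101 Δ4=00111 Δ5=01111 | 5Δ
t=1: Δ0=01111 Δ1=01011 | 1Δ
t=2: Δ0=01011 Δ1=01111 | 1Δ

no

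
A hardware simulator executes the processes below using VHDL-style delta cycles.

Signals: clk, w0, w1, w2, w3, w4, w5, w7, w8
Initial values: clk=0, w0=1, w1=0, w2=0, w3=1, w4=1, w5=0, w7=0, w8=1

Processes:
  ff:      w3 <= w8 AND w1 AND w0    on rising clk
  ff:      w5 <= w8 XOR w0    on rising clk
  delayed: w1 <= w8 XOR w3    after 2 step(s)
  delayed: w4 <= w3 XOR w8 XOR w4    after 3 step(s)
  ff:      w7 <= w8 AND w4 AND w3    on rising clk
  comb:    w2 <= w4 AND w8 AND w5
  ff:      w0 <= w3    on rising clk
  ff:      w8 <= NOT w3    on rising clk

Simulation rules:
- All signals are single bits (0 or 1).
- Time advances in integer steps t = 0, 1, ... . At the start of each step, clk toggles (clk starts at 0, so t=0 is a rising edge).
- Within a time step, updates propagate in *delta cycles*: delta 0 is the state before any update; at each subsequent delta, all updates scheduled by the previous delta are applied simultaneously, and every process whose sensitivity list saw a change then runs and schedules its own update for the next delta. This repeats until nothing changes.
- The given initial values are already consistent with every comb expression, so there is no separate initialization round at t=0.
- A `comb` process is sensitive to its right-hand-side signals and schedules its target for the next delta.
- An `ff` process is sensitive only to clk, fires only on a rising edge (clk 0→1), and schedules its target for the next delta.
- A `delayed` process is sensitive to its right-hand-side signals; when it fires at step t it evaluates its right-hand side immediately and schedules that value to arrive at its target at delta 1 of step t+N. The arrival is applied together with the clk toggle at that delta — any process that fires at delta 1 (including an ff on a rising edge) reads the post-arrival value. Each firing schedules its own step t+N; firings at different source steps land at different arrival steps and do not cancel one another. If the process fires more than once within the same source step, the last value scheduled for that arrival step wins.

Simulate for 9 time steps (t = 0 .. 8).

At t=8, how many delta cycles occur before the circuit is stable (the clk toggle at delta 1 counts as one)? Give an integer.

2

t=0 Δ0: w2=0 w3=1 w1=0 clk=0 w4=1 w8=1 w7=0 w5=0 w0=1
  Δ1: clk:0→1
  Δ2: w3:1→0, w8:1→0, w7:0→1
  (2Δ to stable)
t=1 Δ0: w2=0 w3=0 w1=0 clk=1 w4=1 w8=0 w7=1 w5=0 w0=1
  Δ1: clk:1→0
  (1Δ to stable)
t=2 Δ0: w2=0 w3=0 w1=0 clk=0 w4=1 w8=0 w7=1 w5=0 w0=1
  Δ1: clk:0→1
  Δ2: w8:0→1, w7:1→0, w5:0→1, w0:1→0
  Δ3: w2:0→1
  (3Δ to stable)
t=3 Δ0: w2=1 w3=0 w1=0 clk=1 w4=1 w8=1 w7=0 w5=1 w0=0
  Δ1: clk:1→0
  (1Δ to stable)
t=4 Δ0: w2=1 w3=0 w1=0 clk=0 w4=1 w8=1 w7=0 w5=1 w0=0
  Δ1: w1:0→1, clk:0→1
  (1Δ to stable)
t=5 Δ0: w2=1 w3=0 w1=1 clk=1 w4=1 w8=1 w7=0 w5=1 w0=0
  Δ1: clk:1→0, w4:1→0
  Δ2: w2:1→0
  (2Δ to stable)
t=6 Δ0: w2=0 w3=0 w1=1 clk=0 w4=0 w8=1 w7=0 w5=1 w0=0
  Δ1: clk:0→1
  (1Δ to stable)
t=7 Δ0: w2=0 w3=0 w1=1 clk=1 w4=0 w8=1 w7=0 w5=1 w0=0
  Δ1: clk:1→0
  (1Δ to stable)
t=8 Δ0: w2=0 w3=0 w1=1 clk=0 w4=0 w8=1 w7=0 w5=1 w0=0
  Δ1: clk:0→1, w4:0→1
  Δ2: w2:0→1
  (2Δ to stable)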